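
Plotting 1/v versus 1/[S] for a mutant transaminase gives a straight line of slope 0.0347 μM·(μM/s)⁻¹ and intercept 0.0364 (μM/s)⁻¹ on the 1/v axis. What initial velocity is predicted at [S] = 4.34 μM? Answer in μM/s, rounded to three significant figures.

The y-intercept is 1/Vmax, so Vmax = 1/0.0364 = 27.5 μM/s.
The slope is Km/Vmax, so Km = 0.0347 × 27.5 = 0.953 μM.
Then v = 27.5 × 4.34/(0.953 + 4.34) = 22.5 μM/s.

22.5 μM/s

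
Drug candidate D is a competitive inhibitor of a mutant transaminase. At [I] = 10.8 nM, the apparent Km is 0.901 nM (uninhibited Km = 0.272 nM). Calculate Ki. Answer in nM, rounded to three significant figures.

4.67 nM

Competitive: Km,app = α·Km with α = 1 + [I]/Ki.
α = Km,app/Km = 0.901/0.272 = 3.312.
Ki = [I]/(α − 1) = 10.8/2.312 = 4.67 nM.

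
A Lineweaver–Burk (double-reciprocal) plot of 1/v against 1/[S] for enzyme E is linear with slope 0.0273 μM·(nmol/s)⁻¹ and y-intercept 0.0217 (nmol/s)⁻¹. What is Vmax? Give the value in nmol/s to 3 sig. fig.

46.1 nmol/s

The y-intercept of a Lineweaver–Burk plot equals 1/Vmax, so Vmax = 1/0.0217 = 46.1 nmol/s.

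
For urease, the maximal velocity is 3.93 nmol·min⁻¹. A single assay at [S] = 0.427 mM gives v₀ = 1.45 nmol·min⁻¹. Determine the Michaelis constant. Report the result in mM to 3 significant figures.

0.730 mM

v/Vmax = 1.45/3.93 = 0.3690 = [S]/(Km+[S]).
So Km + [S] = [S]/0.3690 = 1.157 mM, giving Km = 1.157 − 0.427 = 0.730 mM.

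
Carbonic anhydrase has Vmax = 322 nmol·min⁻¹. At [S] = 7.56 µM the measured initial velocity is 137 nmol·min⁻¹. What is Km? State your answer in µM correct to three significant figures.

From v = Vmax[S]/(Km+[S]), Km = [S](Vmax − v)/v.
Km = 7.56 × (322 − 137) / 137 = 1399/137 = 10.2 µM.

10.2 µM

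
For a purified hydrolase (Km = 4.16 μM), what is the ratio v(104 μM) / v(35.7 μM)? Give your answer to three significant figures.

1.07

Since Vmax cancels, v₂/v₁ = [S]₂(Km+[S]₁) / [S]₁(Km+[S]₂).
= 104×(4.16+35.7) / (35.7×(4.16+104)) = 4145/3861 = 1.07.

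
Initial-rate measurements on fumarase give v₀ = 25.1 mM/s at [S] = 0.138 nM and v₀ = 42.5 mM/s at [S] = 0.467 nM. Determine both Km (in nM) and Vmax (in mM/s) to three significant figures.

From v = Vmax[S]/(Km+[S]), each point gives Vmax = v(Km+[S])/[S].
Equating: 25.1(Km+0.138)/0.138 = 42.5(Km+0.467)/0.467.
181.9·Km + 25.1 = 91.01·Km + 42.5, so (181.9 − 91.01)·Km = 42.5 − 25.1.
Km = 17.40/90.88 = 0.191 nM; then Vmax = 25.1(0.191+0.138)/0.138 = 59.9 mM/s.

Km = 0.191 nM; Vmax = 59.9 mM/s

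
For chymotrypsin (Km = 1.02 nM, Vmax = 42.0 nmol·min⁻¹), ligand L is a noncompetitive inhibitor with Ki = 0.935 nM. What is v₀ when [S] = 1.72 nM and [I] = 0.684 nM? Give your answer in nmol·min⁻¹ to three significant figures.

15.2 nmol·min⁻¹

α = 1 + [I]/Ki = 1 + 0.684/0.935 = 1.732.
For a noncompetitive inhibitor, Vmax is reduced to Vmax/α while Km is unchanged: Km,app = 1.02 nM, Vmax,app = 24.3 nmol·min⁻¹.
v = Vmax,app·[S]/(Km,app + [S]) = 24.3 × 1.72/(1.02 + 1.72) = 15.2 nmol·min⁻¹.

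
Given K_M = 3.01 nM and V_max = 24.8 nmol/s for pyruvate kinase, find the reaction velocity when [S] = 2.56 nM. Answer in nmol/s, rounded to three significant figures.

11.4 nmol/s

v = Vmax·[S]/(Km + [S]) = 24.8 × 2.56 / (3.01 + 2.56)
  = 63.49 / 5.570 = 11.4 nmol/s.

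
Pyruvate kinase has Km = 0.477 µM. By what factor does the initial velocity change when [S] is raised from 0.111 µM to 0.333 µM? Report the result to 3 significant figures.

Since Vmax cancels, v₂/v₁ = [S]₂(Km+[S]₁) / [S]₁(Km+[S]₂).
= 0.333×(0.477+0.111) / (0.111×(0.477+0.333)) = 0.1958/0.08991 = 2.18.

2.18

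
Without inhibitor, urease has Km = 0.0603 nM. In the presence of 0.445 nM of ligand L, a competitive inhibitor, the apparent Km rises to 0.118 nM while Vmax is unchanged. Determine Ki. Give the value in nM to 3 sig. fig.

0.465 nM

Competitive: Km,app = α·Km with α = 1 + [I]/Ki.
α = Km,app/Km = 0.118/0.0603 = 1.957.
Since α = 1 + [I]/Ki, [I]/Ki = 1.957 − 1 = 0.9569 and Ki = 0.445/0.9569 = 0.465 nM.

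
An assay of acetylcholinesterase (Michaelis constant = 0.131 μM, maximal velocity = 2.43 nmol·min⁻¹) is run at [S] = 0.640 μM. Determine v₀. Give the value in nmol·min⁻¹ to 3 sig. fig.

v = Vmax·[S]/(Km + [S]) = 2.43 × 0.640 / (0.131 + 0.640)
  = 1.555 / 0.7710 = 2.02 nmol·min⁻¹.

2.02 nmol·min⁻¹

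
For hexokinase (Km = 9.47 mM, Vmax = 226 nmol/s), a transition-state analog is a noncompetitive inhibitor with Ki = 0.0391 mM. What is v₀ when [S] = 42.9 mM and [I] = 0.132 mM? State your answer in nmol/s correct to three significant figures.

42.3 nmol/s

α = 1 + [I]/Ki = 1 + 0.132/0.0391 = 4.376.
For a noncompetitive inhibitor, Vmax is reduced to Vmax/α while Km is unchanged: Km,app = 9.47 mM, Vmax,app = 51.6 nmol/s.
v = Vmax,app·[S]/(Km,app + [S]) = 51.6 × 42.9/(9.47 + 42.9) = 42.3 nmol/s.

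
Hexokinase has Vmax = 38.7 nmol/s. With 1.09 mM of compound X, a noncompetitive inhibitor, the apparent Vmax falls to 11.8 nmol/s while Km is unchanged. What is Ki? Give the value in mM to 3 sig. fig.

0.478 mM

Noncompetitive: Vmax,app = Vmax/α with α = 1 + [I]/Ki.
α = Vmax/Vmax,app = 38.7/11.8 = 3.280.
Since α = 1 + [I]/Ki, [I]/Ki = 3.280 − 1 = 2.280 and Ki = 1.09/2.280 = 0.478 mM.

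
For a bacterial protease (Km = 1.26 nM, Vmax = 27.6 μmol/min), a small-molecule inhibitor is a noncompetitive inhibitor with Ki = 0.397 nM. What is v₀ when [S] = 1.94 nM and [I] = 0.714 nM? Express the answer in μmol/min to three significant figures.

With α = 1 + [I]/Ki = 1 + 0.714/0.397 = 2.798, the noncompetitive rate law is v = (Vmax/α)·[S] / (Km + [S]).
v = (27.6/2.798)×1.94 / (1.26 + 1.94) = 19.13/3.200 = 5.98 μmol/min.

5.98 μmol/min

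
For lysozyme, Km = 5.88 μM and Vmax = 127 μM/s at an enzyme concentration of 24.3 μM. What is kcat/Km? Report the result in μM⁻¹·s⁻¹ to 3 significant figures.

kcat = Vmax/[E]total = 127/24.3 = 5.23 s⁻¹.
kcat/Km = 5.23/5.88 = 0.889 μM⁻¹·s⁻¹.

0.889 μM⁻¹·s⁻¹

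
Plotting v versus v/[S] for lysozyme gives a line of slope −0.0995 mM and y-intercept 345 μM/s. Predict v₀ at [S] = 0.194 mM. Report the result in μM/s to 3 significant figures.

228 μM/s

In the Eadie–Hofstee form v = Vmax − Km·(v/[S]), the slope is −Km and the intercept is Vmax, so Km = 0.0995 mM and Vmax = 345 μM/s.
v = 345 × 0.194/(0.0995 + 0.194) = 228 μM/s.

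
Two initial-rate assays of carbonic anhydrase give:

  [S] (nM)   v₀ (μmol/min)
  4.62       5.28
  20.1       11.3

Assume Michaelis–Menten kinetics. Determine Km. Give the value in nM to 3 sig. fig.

10.4 nM

In reciprocal form, 1/v = (Km/Vmax)·(1/[S]) + 1/Vmax. The two points give (1/[S], 1/v) = (0.2165, 0.1894) and (0.04975, 0.08850).
Slope = (0.1894 − 0.08850)/(0.2165 − 0.04975) = 0.6053; intercept = 0.1894 − 0.6053×0.2165 = 0.05838.
Vmax = 1/intercept = 17.1 μmol/min; Km = slope × Vmax = 0.6053 × 17.1 = 10.4 nM.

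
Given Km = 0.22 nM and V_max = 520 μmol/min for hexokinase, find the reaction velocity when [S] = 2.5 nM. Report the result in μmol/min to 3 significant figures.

478 μmol/min

v = Vmax·[S]/(Km + [S]) = 520 × 2.5 / (0.22 + 2.5)
  = 1300 / 2.720 = 478 μmol/min.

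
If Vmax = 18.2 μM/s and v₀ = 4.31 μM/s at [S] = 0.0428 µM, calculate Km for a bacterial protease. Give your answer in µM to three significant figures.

0.138 µM

v/Vmax = 4.31/18.2 = 0.2368 = [S]/(Km+[S]).
So Km + [S] = [S]/0.2368 = 0.1807 µM, giving Km = 0.1807 − 0.0428 = 0.138 µM.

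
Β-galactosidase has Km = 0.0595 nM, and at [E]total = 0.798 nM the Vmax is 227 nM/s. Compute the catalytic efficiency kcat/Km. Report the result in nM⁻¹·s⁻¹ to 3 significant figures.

4780 nM⁻¹·s⁻¹

kcat = Vmax/[E]total = 227/0.798 = 284 s⁻¹.
kcat/Km = 284/0.0595 = 4780 nM⁻¹·s⁻¹.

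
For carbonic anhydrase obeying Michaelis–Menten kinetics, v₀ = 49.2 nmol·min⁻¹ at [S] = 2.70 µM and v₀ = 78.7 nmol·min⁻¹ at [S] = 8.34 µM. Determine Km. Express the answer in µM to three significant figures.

3.36 µM

From v = Vmax[S]/(Km+[S]), each point gives Vmax = v(Km+[S])/[S].
Equating: 49.2(Km+2.70)/2.70 = 78.7(Km+8.34)/8.34.
18.22·Km + 49.2 = 9.436·Km + 78.7, so (18.22 − 9.436)·Km = 78.7 − 49.2.
Km = 29.50/8.786 = 3.36 µM; then Vmax = 49.2(3.36+2.70)/2.70 = 110 nmol·min⁻¹.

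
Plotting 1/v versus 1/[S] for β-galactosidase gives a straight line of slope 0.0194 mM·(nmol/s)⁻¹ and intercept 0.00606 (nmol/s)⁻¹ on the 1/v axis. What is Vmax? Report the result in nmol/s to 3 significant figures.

The y-intercept of a Lineweaver–Burk plot equals 1/Vmax, so Vmax = 1/0.00606 = 165 nmol/s.

165 nmol/s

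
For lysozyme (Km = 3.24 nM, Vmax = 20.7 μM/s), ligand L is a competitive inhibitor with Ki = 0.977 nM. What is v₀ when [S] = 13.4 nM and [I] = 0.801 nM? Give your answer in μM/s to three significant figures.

With α = 1 + [I]/Ki = 1 + 0.801/0.977 = 1.820, the competitive rate law is v = Vmax[S] / (αKm + [S]).
v = 20.7×13.4 / (1.820×3.24 + 13.4) = 277.4/19.30 = 14.4 μM/s.

14.4 μM/s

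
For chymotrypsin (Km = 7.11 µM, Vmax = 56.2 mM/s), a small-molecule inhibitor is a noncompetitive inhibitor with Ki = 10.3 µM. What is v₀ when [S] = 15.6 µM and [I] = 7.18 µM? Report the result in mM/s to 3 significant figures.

22.7 mM/s

α = 1 + [I]/Ki = 1 + 7.18/10.3 = 1.697.
For a noncompetitive inhibitor, Vmax is reduced to Vmax/α while Km is unchanged: Km,app = 7.11 µM, Vmax,app = 33.1 mM/s.
v = Vmax,app·[S]/(Km,app + [S]) = 33.1 × 15.6/(7.11 + 15.6) = 22.7 mM/s.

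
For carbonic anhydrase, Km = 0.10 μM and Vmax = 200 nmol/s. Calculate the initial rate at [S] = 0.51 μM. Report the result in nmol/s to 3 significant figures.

v = Vmax·[S]/(Km + [S]) = 200 × 0.51 / (0.10 + 0.51)
  = 102.0 / 0.6100 = 167 nmol/s.

167 nmol/s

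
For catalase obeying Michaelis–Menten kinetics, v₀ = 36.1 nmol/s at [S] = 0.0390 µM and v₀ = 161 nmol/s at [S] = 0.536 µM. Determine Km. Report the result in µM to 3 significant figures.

In reciprocal form, 1/v = (Km/Vmax)·(1/[S]) + 1/Vmax. The two points give (1/[S], 1/v) = (25.64, 0.02770) and (1.866, 0.006211).
Slope = (0.02770 − 0.006211)/(25.64 − 1.866) = 0.0009039; intercept = 0.02770 − 0.0009039×25.64 = 0.004525.
Vmax = 1/intercept = 221 nmol/s; Km = slope × Vmax = 0.0009039 × 221 = 0.200 µM.

0.200 µM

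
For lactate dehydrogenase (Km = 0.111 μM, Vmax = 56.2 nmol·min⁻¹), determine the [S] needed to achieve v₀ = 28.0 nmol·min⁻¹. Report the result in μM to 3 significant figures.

0.110 μM

Rearranging v = Vmax[S]/(Km+[S]) gives [S] = Km·v/(Vmax − v).
[S] = 0.111 × 28.0 / (56.2 − 28.0) = 3.108/28.20 = 0.110 μM.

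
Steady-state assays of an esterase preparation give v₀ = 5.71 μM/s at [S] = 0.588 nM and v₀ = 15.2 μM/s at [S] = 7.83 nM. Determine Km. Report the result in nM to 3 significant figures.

From v = Vmax[S]/(Km+[S]), each point gives Vmax = v(Km+[S])/[S].
Equating: 5.71(Km+0.588)/0.588 = 15.2(Km+7.83)/7.83.
9.711·Km + 5.71 = 1.941·Km + 15.2, so (9.711 − 1.941)·Km = 15.2 − 5.71.
Km = 9.490/7.770 = 1.22 nM; then Vmax = 5.71(1.22+0.588)/0.588 = 17.6 μM/s.

1.22 nM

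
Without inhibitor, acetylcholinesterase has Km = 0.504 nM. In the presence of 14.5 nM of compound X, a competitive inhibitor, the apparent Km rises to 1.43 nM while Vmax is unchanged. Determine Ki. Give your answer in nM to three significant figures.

7.89 nM

Competitive: Km,app = α·Km with α = 1 + [I]/Ki.
α = Km,app/Km = 1.43/0.504 = 2.837.
Since α = 1 + [I]/Ki, [I]/Ki = 2.837 − 1 = 1.837 and Ki = 14.5/1.837 = 7.89 nM.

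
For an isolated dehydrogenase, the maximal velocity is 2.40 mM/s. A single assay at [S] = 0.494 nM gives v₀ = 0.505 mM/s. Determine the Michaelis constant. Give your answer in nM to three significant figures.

v/Vmax = 0.505/2.40 = 0.2104 = [S]/(Km+[S]).
So Km + [S] = [S]/0.2104 = 2.348 nM, giving Km = 2.348 − 0.494 = 1.85 nM.

1.85 nM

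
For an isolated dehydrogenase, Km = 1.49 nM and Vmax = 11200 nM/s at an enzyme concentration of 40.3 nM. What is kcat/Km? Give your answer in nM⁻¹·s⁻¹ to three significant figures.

187 nM⁻¹·s⁻¹

kcat = Vmax/[E]total = 11200/40.3 = 278 s⁻¹.
kcat/Km = 278/1.49 = 187 nM⁻¹·s⁻¹.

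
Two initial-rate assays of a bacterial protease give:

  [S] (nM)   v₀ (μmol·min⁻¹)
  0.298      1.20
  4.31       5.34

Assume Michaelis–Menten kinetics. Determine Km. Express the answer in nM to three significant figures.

1.49 nM

In reciprocal form, 1/v = (Km/Vmax)·(1/[S]) + 1/Vmax. The two points give (1/[S], 1/v) = (3.356, 0.8333) and (0.2320, 0.1873).
Slope = (0.8333 − 0.1873)/(3.356 − 0.2320) = 0.2068; intercept = 0.8333 − 0.2068×3.356 = 0.1393.
Vmax = 1/intercept = 7.18 μmol·min⁻¹; Km = slope × Vmax = 0.2068 × 7.18 = 1.49 nM.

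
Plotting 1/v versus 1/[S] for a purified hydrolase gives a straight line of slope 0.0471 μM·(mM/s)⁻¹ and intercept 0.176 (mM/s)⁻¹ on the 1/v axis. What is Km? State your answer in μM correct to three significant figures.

y-intercept = 1/Vmax ⇒ Vmax = 5.68 mM/s; slope = Km/Vmax ⇒ Km = slope × Vmax.
Km = 0.0471 × 5.68 = 0.268 μM.

0.268 μM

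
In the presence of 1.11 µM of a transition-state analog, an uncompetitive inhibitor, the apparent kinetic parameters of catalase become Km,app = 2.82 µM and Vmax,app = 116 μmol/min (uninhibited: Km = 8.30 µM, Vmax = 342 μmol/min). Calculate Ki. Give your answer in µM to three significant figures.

0.570 µM

Uncompetitive: Vmax,app = Vmax/α (and Km,app = Km/α) with α = 1 + [I]/Ki.
α = Vmax/Vmax,app = 342/116 = 2.948.
Since α = 1 + [I]/Ki, [I]/Ki = 2.948 − 1 = 1.948 and Ki = 1.11/1.948 = 0.570 µM.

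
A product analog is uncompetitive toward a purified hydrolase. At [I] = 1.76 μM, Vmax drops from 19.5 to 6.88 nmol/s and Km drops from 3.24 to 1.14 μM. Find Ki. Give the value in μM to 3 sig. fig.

0.959 μM

Uncompetitive: Vmax,app = Vmax/α (and Km,app = Km/α) with α = 1 + [I]/Ki.
α = Vmax/Vmax,app = 19.5/6.88 = 2.834.
Ki = [I]/(α − 1) = 1.76/1.834 = 0.959 μM.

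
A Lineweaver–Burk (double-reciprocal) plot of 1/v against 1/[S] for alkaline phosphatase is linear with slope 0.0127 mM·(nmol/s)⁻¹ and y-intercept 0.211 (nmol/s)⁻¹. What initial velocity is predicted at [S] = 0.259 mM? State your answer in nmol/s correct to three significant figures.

3.85 nmol/s

The y-intercept is 1/Vmax, so Vmax = 1/0.211 = 4.74 nmol/s.
The slope is Km/Vmax, so Km = 0.0127 × 4.74 = 0.0602 mM.
Then v = 4.74 × 0.259/(0.0602 + 0.259) = 3.85 nmol/s.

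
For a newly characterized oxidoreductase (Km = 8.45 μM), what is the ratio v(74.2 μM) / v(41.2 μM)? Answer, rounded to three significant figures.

1.08

Since Vmax cancels, v₂/v₁ = [S]₂(Km+[S]₁) / [S]₁(Km+[S]₂).
= 74.2×(8.45+41.2) / (41.2×(8.45+74.2)) = 3684/3405 = 1.08.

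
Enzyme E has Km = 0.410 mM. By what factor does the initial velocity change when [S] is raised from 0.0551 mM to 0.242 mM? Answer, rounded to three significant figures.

3.13

Since Vmax cancels, v₂/v₁ = [S]₂(Km+[S]₁) / [S]₁(Km+[S]₂).
= 0.242×(0.410+0.0551) / (0.0551×(0.410+0.242)) = 0.1126/0.03593 = 3.13.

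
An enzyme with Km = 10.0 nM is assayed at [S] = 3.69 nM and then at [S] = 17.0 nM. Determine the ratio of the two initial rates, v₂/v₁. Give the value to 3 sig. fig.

2.34

Since Vmax cancels, v₂/v₁ = [S]₂(Km+[S]₁) / [S]₁(Km+[S]₂).
= 17.0×(10.0+3.69) / (3.69×(10.0+17.0)) = 232.7/99.63 = 2.34.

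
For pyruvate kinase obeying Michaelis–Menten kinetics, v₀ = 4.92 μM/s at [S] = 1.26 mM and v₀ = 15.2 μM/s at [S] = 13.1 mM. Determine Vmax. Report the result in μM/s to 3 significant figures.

In reciprocal form, 1/v = (Km/Vmax)·(1/[S]) + 1/Vmax. The two points give (1/[S], 1/v) = (0.7937, 0.2033) and (0.07634, 0.06579).
Slope = (0.2033 − 0.06579)/(0.7937 − 0.07634) = 0.1916; intercept = 0.2033 − 0.1916×0.7937 = 0.05116.
Vmax = 1/intercept = 19.5 μM/s; Km = slope × Vmax = 0.1916 × 19.5 = 3.75 mM.

19.5 μM/s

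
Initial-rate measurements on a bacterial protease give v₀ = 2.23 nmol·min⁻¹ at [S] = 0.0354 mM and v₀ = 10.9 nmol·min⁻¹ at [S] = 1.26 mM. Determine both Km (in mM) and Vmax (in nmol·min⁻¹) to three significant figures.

Km = 0.160 mM; Vmax = 12.3 nmol·min⁻¹

In reciprocal form, 1/v = (Km/Vmax)·(1/[S]) + 1/Vmax. The two points give (1/[S], 1/v) = (28.25, 0.4484) and (0.7937, 0.09174).
Slope = (0.4484 − 0.09174)/(28.25 − 0.7937) = 0.01299; intercept = 0.4484 − 0.01299×28.25 = 0.08143.
Vmax = 1/intercept = 12.3 nmol·min⁻¹; Km = slope × Vmax = 0.01299 × 12.3 = 0.160 mM.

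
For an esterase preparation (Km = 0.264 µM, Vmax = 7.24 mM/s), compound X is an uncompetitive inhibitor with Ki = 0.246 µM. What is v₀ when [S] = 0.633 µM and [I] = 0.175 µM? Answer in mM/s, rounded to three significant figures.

3.40 mM/s

α = 1 + [I]/Ki = 1 + 0.175/0.246 = 1.711.
For an uncompetitive inhibitor, both parameters are divided by α, giving Vmax/α and Km/α: Km,app = 0.154 µM, Vmax,app = 4.23 mM/s.
v = Vmax,app·[S]/(Km,app + [S]) = 4.23 × 0.633/(0.154 + 0.633) = 3.40 mM/s.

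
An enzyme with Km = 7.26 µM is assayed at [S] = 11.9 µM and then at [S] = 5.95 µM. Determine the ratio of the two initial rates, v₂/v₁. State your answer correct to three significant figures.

0.725

The fractional saturations are [S]/(Km+[S]) = 11.9/19.16 = 0.6211 and 5.95/13.21 = 0.4504.
v₂/v₁ is just their ratio: 0.4504/0.6211 = 0.725.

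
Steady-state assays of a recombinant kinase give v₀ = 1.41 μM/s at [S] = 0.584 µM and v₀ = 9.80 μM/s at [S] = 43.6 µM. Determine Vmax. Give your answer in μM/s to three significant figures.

10.7 μM/s

From v = Vmax[S]/(Km+[S]), each point gives Vmax = v(Km+[S])/[S].
Equating: 1.41(Km+0.584)/0.584 = 9.80(Km+43.6)/43.6.
2.414·Km + 1.41 = 0.2248·Km + 9.80, so (2.414 − 0.2248)·Km = 9.80 − 1.41.
Km = 8.390/2.190 = 3.83 µM; then Vmax = 1.41(3.83+0.584)/0.584 = 10.7 μM/s.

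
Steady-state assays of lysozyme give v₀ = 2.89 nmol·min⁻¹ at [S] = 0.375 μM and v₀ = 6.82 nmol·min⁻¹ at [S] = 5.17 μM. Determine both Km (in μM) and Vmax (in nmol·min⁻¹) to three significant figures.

From v = Vmax[S]/(Km+[S]), each point gives Vmax = v(Km+[S])/[S].
Equating: 2.89(Km+0.375)/0.375 = 6.82(Km+5.17)/5.17.
7.707·Km + 2.89 = 1.319·Km + 6.82, so (7.707 − 1.319)·Km = 6.82 − 2.89.
Km = 3.930/6.388 = 0.615 μM; then Vmax = 2.89(0.615+0.375)/0.375 = 7.63 nmol·min⁻¹.

Km = 0.615 μM; Vmax = 7.63 nmol·min⁻¹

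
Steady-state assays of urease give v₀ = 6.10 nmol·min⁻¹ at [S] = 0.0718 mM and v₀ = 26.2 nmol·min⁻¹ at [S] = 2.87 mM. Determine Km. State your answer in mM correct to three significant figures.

0.265 mM

From v = Vmax[S]/(Km+[S]), each point gives Vmax = v(Km+[S])/[S].
Equating: 6.10(Km+0.0718)/0.0718 = 26.2(Km+2.87)/2.87.
84.96·Km + 6.10 = 9.129·Km + 26.2, so (84.96 − 9.129)·Km = 26.2 − 6.10.
Km = 20.10/75.83 = 0.265 mM; then Vmax = 6.10(0.265+0.0718)/0.0718 = 28.6 nmol·min⁻¹.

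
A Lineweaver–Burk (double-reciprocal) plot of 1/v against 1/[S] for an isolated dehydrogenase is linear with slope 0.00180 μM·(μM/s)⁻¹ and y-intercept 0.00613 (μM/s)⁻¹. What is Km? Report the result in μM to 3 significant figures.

y-intercept = 1/Vmax ⇒ Vmax = 163 μM/s; slope = Km/Vmax ⇒ Km = slope × Vmax.
Km = 0.00180 × 163 = 0.294 μM.

0.294 μM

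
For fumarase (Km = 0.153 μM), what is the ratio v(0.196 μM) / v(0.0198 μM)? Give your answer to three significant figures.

Since Vmax cancels, v₂/v₁ = [S]₂(Km+[S]₁) / [S]₁(Km+[S]₂).
= 0.196×(0.153+0.0198) / (0.0198×(0.153+0.196)) = 0.03387/0.006910 = 4.90.

4.90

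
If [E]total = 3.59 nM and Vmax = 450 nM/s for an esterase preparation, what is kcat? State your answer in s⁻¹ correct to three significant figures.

125 s⁻¹

kcat = Vmax/[E]total = 450 nM/s / 3.59 nM = 125 s⁻¹.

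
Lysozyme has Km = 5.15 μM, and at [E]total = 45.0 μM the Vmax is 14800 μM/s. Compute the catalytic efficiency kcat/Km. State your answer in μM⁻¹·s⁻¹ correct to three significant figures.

63.9 μM⁻¹·s⁻¹

kcat = Vmax/[E]total = 14800/45.0 = 329 s⁻¹.
kcat/Km = 329/5.15 = 63.9 μM⁻¹·s⁻¹.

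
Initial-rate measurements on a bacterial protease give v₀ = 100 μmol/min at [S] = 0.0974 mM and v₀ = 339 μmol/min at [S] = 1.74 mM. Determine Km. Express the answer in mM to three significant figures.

0.287 mM

From v = Vmax[S]/(Km+[S]), each point gives Vmax = v(Km+[S])/[S].
Equating: 100(Km+0.0974)/0.0974 = 339(Km+1.74)/1.74.
1027·Km + 100 = 194.8·Km + 339, so (1027 − 194.8)·Km = 339 − 100.
Km = 239.0/831.9 = 0.287 mM; then Vmax = 100(0.287+0.0974)/0.0974 = 395 μmol/min.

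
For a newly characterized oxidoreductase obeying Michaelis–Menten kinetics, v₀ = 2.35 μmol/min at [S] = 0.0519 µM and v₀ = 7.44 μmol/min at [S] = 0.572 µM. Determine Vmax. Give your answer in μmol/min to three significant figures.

In reciprocal form, 1/v = (Km/Vmax)·(1/[S]) + 1/Vmax. The two points give (1/[S], 1/v) = (19.27, 0.4255) and (1.748, 0.1344).
Slope = (0.4255 − 0.1344)/(19.27 − 1.748) = 0.01662; intercept = 0.4255 − 0.01662×19.27 = 0.1054.
Vmax = 1/intercept = 9.49 μmol/min; Km = slope × Vmax = 0.01662 × 9.49 = 0.158 µM.

9.49 μmol/min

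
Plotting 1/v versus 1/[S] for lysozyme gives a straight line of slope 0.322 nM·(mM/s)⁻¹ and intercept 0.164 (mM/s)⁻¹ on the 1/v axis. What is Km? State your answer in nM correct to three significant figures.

1.96 nM

y-intercept = 1/Vmax ⇒ Vmax = 6.10 mM/s; slope = Km/Vmax ⇒ Km = slope × Vmax.
Km = 0.322 × 6.10 = 1.96 nM.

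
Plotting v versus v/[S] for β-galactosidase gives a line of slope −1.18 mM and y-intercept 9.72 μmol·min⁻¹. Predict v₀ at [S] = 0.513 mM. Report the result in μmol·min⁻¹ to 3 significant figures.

2.95 μmol·min⁻¹

In the Eadie–Hofstee form v = Vmax − Km·(v/[S]), the slope is −Km and the intercept is Vmax, so Km = 1.18 mM and Vmax = 9.72 μmol·min⁻¹.
v = 9.72 × 0.513/(1.18 + 0.513) = 2.95 μmol·min⁻¹.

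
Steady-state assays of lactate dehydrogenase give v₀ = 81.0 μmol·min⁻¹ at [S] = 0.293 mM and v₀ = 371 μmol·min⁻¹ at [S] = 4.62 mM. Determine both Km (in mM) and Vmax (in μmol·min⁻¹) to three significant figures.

Km = 1.48 mM; Vmax = 490 μmol·min⁻¹

From v = Vmax[S]/(Km+[S]), each point gives Vmax = v(Km+[S])/[S].
Equating: 81.0(Km+0.293)/0.293 = 371(Km+4.62)/4.62.
276.5·Km + 81.0 = 80.30·Km + 371, so (276.5 − 80.30)·Km = 371 − 81.0.
Km = 290.0/196.1 = 1.48 mM; then Vmax = 81.0(1.48+0.293)/0.293 = 490 μmol·min⁻¹.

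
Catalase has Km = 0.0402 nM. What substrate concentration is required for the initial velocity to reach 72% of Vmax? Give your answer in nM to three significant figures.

v/Vmax = [S]/(Km+[S]) = 0.72, so [S] = Km·0.72/(1 − 0.72) = 0.0402 × 2.571.
[S] = 0.103 nM.

0.103 nM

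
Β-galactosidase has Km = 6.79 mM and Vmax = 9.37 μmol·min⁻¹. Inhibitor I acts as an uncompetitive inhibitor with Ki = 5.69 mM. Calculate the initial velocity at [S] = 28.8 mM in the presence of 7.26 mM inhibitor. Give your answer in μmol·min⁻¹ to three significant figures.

3.73 μmol·min⁻¹

With α = 1 + [I]/Ki = 1 + 7.26/5.69 = 2.276, the uncompetitive rate law is v = (Vmax/α)·[S] / (Km/α + [S]).
v = (9.37/2.276)×28.8 / (6.79/2.276 + 28.8) = 118.6/31.78 = 3.73 μmol·min⁻¹.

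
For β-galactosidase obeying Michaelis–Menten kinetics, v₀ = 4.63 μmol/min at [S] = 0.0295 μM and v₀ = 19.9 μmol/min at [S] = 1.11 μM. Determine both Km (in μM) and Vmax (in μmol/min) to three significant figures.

Km = 0.110 μM; Vmax = 21.9 μmol/min

From v = Vmax[S]/(Km+[S]), each point gives Vmax = v(Km+[S])/[S].
Equating: 4.63(Km+0.0295)/0.0295 = 19.9(Km+1.11)/1.11.
156.9·Km + 4.63 = 17.93·Km + 19.9, so (156.9 − 17.93)·Km = 19.9 − 4.63.
Km = 15.27/139.0 = 0.110 μM; then Vmax = 4.63(0.110+0.0295)/0.0295 = 21.9 μmol/min.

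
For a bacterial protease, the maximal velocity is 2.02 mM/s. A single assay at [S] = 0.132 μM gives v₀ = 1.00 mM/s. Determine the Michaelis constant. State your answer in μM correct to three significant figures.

0.135 μM

From v = Vmax[S]/(Km+[S]), Km = [S](Vmax − v)/v.
Km = 0.132 × (2.02 − 1.00) / 1.00 = 0.1346/1.00 = 0.135 μM.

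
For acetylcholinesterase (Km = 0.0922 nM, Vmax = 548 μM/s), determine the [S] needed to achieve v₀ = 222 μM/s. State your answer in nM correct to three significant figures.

Rearranging v = Vmax[S]/(Km+[S]) gives [S] = Km·v/(Vmax − v).
[S] = 0.0922 × 222 / (548 − 222) = 20.47/326.0 = 0.0628 nM.

0.0628 nM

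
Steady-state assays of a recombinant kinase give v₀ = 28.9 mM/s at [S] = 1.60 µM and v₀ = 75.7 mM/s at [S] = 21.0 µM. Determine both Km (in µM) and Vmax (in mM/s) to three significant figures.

From v = Vmax[S]/(Km+[S]), each point gives Vmax = v(Km+[S])/[S].
Equating: 28.9(Km+1.60)/1.60 = 75.7(Km+21.0)/21.0.
18.06·Km + 28.9 = 3.605·Km + 75.7, so (18.06 − 3.605)·Km = 75.7 − 28.9.
Km = 46.80/14.46 = 3.24 µM; then Vmax = 28.9(3.24+1.60)/1.60 = 87.4 mM/s.

Km = 3.24 µM; Vmax = 87.4 mM/s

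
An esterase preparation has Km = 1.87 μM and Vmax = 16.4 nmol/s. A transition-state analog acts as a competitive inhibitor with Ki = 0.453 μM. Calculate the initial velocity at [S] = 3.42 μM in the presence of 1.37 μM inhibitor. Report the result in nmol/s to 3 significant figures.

5.12 nmol/s

α = 1 + [I]/Ki = 1 + 1.37/0.453 = 4.024.
For a competitive inhibitor, Vmax is unchanged and the apparent Km becomes α·Km: Km,app = 7.53 μM, Vmax,app = 16.4 nmol/s.
v = Vmax,app·[S]/(Km,app + [S]) = 16.4 × 3.42/(7.53 + 3.42) = 5.12 nmol/s.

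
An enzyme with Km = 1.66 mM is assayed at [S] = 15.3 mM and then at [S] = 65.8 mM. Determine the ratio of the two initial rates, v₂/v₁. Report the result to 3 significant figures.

Since Vmax cancels, v₂/v₁ = [S]₂(Km+[S]₁) / [S]₁(Km+[S]₂).
= 65.8×(1.66+15.3) / (15.3×(1.66+65.8)) = 1116/1032 = 1.08.

1.08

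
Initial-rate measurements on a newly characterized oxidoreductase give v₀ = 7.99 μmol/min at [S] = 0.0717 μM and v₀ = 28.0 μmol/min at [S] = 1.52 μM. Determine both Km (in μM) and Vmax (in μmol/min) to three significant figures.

Km = 0.215 μM; Vmax = 32.0 μmol/min

From v = Vmax[S]/(Km+[S]), each point gives Vmax = v(Km+[S])/[S].
Equating: 7.99(Km+0.0717)/0.0717 = 28.0(Km+1.52)/1.52.
111.4·Km + 7.99 = 18.42·Km + 28.0, so (111.4 − 18.42)·Km = 28.0 − 7.99.
Km = 20.01/93.02 = 0.215 μM; then Vmax = 7.99(0.215+0.0717)/0.0717 = 32.0 μmol/min.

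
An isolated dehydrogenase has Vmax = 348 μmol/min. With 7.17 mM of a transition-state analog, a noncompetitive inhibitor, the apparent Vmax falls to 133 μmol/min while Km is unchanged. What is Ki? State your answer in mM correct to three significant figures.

Noncompetitive: Vmax,app = Vmax/α with α = 1 + [I]/Ki.
α = Vmax/Vmax,app = 348/133 = 2.617.
Since α = 1 + [I]/Ki, [I]/Ki = 2.617 − 1 = 1.617 and Ki = 7.17/1.617 = 4.44 mM.

4.44 mM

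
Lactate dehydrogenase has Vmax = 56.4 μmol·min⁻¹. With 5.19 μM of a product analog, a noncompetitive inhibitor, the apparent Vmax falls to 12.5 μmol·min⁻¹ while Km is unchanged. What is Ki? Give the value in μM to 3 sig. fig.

Noncompetitive: Vmax,app = Vmax/α with α = 1 + [I]/Ki.
α = Vmax/Vmax,app = 56.4/12.5 = 4.512.
Ki = [I]/(α − 1) = 5.19/3.512 = 1.48 μM.

1.48 μM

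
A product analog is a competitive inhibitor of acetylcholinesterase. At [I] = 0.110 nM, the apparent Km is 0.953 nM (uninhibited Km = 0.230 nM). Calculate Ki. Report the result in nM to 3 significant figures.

0.0350 nM

Competitive: Km,app = α·Km with α = 1 + [I]/Ki.
α = Km,app/Km = 0.953/0.230 = 4.143.
Ki = [I]/(α − 1) = 0.110/3.143 = 0.0350 nM.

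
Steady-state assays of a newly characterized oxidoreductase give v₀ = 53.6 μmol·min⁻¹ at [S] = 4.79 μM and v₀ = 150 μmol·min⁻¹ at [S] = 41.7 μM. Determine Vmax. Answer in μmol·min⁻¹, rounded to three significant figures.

196 μmol·min⁻¹

From v = Vmax[S]/(Km+[S]), each point gives Vmax = v(Km+[S])/[S].
Equating: 53.6(Km+4.79)/4.79 = 150(Km+41.7)/41.7.
11.19·Km + 53.6 = 3.597·Km + 150, so (11.19 − 3.597)·Km = 150 − 53.6.
Km = 96.40/7.593 = 12.7 μM; then Vmax = 53.6(12.7+4.79)/4.79 = 196 μmol·min⁻¹.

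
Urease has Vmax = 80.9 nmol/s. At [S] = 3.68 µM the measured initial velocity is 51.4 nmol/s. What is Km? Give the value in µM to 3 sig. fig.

v/Vmax = 51.4/80.9 = 0.6354 = [S]/(Km+[S]).
So Km + [S] = [S]/0.6354 = 5.792 µM, giving Km = 5.792 − 3.68 = 2.11 µM.

2.11 µM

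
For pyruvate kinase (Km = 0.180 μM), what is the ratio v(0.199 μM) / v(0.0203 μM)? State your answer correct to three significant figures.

5.18

Since Vmax cancels, v₂/v₁ = [S]₂(Km+[S]₁) / [S]₁(Km+[S]₂).
= 0.199×(0.180+0.0203) / (0.0203×(0.180+0.199)) = 0.03986/0.007694 = 5.18.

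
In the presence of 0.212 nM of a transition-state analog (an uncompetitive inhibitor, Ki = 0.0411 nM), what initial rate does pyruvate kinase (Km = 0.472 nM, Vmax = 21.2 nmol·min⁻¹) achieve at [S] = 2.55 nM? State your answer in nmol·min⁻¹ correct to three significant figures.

α = 1 + [I]/Ki = 1 + 0.212/0.0411 = 6.158.
For an uncompetitive inhibitor, both parameters are divided by α, giving Vmax/α and Km/α: Km,app = 0.0766 nM, Vmax,app = 3.44 nmol·min⁻¹.
v = Vmax,app·[S]/(Km,app + [S]) = 3.44 × 2.55/(0.0766 + 2.55) = 3.34 nmol·min⁻¹.

3.34 nmol·min⁻¹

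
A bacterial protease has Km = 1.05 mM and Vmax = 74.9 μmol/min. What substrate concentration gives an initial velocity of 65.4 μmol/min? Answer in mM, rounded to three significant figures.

7.23 mM

Rearranging v = Vmax[S]/(Km+[S]) gives [S] = Km·v/(Vmax − v).
[S] = 1.05 × 65.4 / (74.9 − 65.4) = 68.67/9.500 = 7.23 mM.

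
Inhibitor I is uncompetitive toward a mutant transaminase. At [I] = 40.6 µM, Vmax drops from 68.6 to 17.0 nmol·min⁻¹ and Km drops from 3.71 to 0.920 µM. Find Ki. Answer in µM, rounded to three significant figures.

13.4 µM

Uncompetitive: Vmax,app = Vmax/α (and Km,app = Km/α) with α = 1 + [I]/Ki.
α = Vmax/Vmax,app = 68.6/17.0 = 4.035.
Since α = 1 + [I]/Ki, [I]/Ki = 4.035 − 1 = 3.035 and Ki = 40.6/3.035 = 13.4 µM.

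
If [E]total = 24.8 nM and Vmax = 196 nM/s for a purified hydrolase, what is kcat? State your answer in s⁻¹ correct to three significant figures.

kcat = Vmax/[E]total = 196 nM/s / 24.8 nM = 7.90 s⁻¹.

7.90 s⁻¹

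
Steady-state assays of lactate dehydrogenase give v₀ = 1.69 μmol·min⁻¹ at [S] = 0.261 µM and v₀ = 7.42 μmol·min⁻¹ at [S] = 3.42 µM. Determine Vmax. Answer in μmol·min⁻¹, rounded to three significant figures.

From v = Vmax[S]/(Km+[S]), each point gives Vmax = v(Km+[S])/[S].
Equating: 1.69(Km+0.261)/0.261 = 7.42(Km+3.42)/3.42.
6.475·Km + 1.69 = 2.170·Km + 7.42, so (6.475 − 2.170)·Km = 7.42 − 1.69.
Km = 5.730/4.306 = 1.33 µM; then Vmax = 1.69(1.33+0.261)/0.261 = 10.3 μmol·min⁻¹.

10.3 μmol·min⁻¹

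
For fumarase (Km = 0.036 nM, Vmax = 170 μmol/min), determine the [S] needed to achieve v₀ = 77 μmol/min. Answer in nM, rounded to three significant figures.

0.0298 nM

Rearranging v = Vmax[S]/(Km+[S]) gives [S] = Km·v/(Vmax − v).
[S] = 0.036 × 77 / (170 − 77) = 2.772/93.00 = 0.0298 nM.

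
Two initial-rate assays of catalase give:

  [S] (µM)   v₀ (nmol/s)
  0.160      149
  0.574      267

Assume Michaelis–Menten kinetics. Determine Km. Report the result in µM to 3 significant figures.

0.253 µM

From v = Vmax[S]/(Km+[S]), each point gives Vmax = v(Km+[S])/[S].
Equating: 149(Km+0.160)/0.160 = 267(Km+0.574)/0.574.
931.2·Km + 149 = 465.2·Km + 267, so (931.2 − 465.2)·Km = 267 − 149.
Km = 118.0/466.1 = 0.253 µM; then Vmax = 149(0.253+0.160)/0.160 = 385 nmol/s.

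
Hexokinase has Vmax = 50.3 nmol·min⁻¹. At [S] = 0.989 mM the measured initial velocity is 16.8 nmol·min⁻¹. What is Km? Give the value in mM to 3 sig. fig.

v/Vmax = 16.8/50.3 = 0.3340 = [S]/(Km+[S]).
So Km + [S] = [S]/0.3340 = 2.961 mM, giving Km = 2.961 − 0.989 = 1.97 mM.

1.97 mM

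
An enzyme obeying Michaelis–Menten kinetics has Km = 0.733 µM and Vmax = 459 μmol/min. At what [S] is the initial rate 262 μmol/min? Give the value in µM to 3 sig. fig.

Rearranging v = Vmax[S]/(Km+[S]) gives [S] = Km·v/(Vmax − v).
[S] = 0.733 × 262 / (459 − 262) = 192.0/197.0 = 0.975 µM.

0.975 µM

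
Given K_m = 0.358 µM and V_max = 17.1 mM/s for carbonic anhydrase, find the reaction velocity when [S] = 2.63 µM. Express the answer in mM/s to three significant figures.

v = Vmax·[S]/(Km + [S]) = 17.1 × 2.63 / (0.358 + 2.63)
  = 44.97 / 2.988 = 15.1 mM/s.

15.1 mM/s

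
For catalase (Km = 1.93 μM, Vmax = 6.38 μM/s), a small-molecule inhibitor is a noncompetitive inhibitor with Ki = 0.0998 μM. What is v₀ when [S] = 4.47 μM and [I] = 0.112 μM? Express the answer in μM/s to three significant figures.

2.10 μM/s

With α = 1 + [I]/Ki = 1 + 0.112/0.0998 = 2.122, the noncompetitive rate law is v = (Vmax/α)·[S] / (Km + [S]).
v = (6.38/2.122)×4.47 / (1.93 + 4.47) = 13.44/6.400 = 2.10 μM/s.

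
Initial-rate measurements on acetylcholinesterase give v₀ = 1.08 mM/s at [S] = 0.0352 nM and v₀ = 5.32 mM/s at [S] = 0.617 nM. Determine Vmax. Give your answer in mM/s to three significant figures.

6.98 mM/s

From v = Vmax[S]/(Km+[S]), each point gives Vmax = v(Km+[S])/[S].
Equating: 1.08(Km+0.0352)/0.0352 = 5.32(Km+0.617)/0.617.
30.68·Km + 1.08 = 8.622·Km + 5.32, so (30.68 − 8.622)·Km = 5.32 − 1.08.
Km = 4.240/22.06 = 0.192 nM; then Vmax = 1.08(0.192+0.0352)/0.0352 = 6.98 mM/s.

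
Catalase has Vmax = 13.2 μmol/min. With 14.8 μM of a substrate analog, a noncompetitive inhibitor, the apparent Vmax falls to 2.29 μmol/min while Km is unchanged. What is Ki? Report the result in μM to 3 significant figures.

3.11 μM

Noncompetitive: Vmax,app = Vmax/α with α = 1 + [I]/Ki.
α = Vmax/Vmax,app = 13.2/2.29 = 5.764.
Since α = 1 + [I]/Ki, [I]/Ki = 5.764 − 1 = 4.764 and Ki = 14.8/4.764 = 3.11 μM.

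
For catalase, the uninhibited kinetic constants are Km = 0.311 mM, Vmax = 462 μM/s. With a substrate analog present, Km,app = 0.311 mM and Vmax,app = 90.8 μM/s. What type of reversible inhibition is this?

Vmax decreases (462 → 90.8 μM/s) while Km is unchanged — pure noncompetitive inhibition.

noncompetitive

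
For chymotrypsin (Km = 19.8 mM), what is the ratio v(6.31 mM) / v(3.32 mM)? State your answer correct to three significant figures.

Since Vmax cancels, v₂/v₁ = [S]₂(Km+[S]₁) / [S]₁(Km+[S]₂).
= 6.31×(19.8+3.32) / (3.32×(19.8+6.31)) = 145.9/86.69 = 1.68.

1.68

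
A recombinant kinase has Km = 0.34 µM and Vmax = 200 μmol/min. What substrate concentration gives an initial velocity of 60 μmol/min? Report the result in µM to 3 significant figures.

The required fractional saturation is v/Vmax = 60/200 = 0.3000.
Then [S]/(Km+[S]) = 0.3000 ⇒ [S] = 0.34 × 0.3000/(1 − 0.3000) = 0.146 µM.

0.146 µM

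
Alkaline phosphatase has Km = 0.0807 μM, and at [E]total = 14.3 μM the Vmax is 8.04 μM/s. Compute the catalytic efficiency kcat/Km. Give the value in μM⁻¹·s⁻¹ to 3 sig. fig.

6.97 μM⁻¹·s⁻¹

kcat = Vmax/[E]total = 8.04/14.3 = 0.562 s⁻¹.
kcat/Km = 0.562/0.0807 = 6.97 μM⁻¹·s⁻¹.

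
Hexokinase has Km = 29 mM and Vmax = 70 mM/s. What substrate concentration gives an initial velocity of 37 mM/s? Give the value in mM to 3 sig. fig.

32.5 mM

Rearranging v = Vmax[S]/(Km+[S]) gives [S] = Km·v/(Vmax − v).
[S] = 29 × 37 / (70 − 37) = 1073/33.00 = 32.5 mM.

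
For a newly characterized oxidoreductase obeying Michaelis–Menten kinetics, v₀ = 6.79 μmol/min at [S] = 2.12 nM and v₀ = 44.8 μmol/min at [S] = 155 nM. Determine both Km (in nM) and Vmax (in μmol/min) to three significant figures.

Km = 13.0 nM; Vmax = 48.6 μmol/min

From v = Vmax[S]/(Km+[S]), each point gives Vmax = v(Km+[S])/[S].
Equating: 6.79(Km+2.12)/2.12 = 44.8(Km+155)/155.
3.203·Km + 6.79 = 0.2890·Km + 44.8, so (3.203 − 0.2890)·Km = 44.8 − 6.79.
Km = 38.01/2.914 = 13.0 nM; then Vmax = 6.79(13.0+2.12)/2.12 = 48.6 μmol/min.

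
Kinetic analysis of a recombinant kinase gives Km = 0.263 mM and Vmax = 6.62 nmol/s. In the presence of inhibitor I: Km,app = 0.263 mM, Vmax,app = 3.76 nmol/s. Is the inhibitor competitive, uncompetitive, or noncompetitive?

Vmax decreases (6.62 → 3.76 nmol/s) while Km is unchanged — pure noncompetitive inhibition.

noncompetitive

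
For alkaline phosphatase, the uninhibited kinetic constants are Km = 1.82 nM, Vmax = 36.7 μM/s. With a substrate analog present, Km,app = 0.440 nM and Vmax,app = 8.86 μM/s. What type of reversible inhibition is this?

Both Km and Vmax decrease by the same factor (~4.14-fold) — characteristic of uncompetitive inhibition.

uncompetitive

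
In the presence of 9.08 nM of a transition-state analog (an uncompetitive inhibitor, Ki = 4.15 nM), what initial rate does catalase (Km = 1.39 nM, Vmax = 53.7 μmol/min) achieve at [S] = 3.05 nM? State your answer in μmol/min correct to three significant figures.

α = 1 + [I]/Ki = 1 + 9.08/4.15 = 3.188.
For an uncompetitive inhibitor, both parameters are divided by α, giving Vmax/α and Km/α: Km,app = 0.436 nM, Vmax,app = 16.8 μmol/min.
v = Vmax,app·[S]/(Km,app + [S]) = 16.8 × 3.05/(0.436 + 3.05) = 14.7 μmol/min.

14.7 μmol/min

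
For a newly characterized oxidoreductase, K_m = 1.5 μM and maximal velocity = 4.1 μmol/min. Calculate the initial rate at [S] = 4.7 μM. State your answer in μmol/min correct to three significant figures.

3.11 μmol/min

v = Vmax·[S]/(Km + [S]) = 4.1 × 4.7 / (1.5 + 4.7)
  = 19.27 / 6.200 = 3.11 μmol/min.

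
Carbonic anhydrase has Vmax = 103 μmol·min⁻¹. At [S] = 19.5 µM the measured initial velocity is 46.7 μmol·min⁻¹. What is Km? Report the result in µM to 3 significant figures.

v/Vmax = 46.7/103 = 0.4534 = [S]/(Km+[S]).
So Km + [S] = [S]/0.4534 = 43.01 µM, giving Km = 43.01 − 19.5 = 23.5 µM.

23.5 µM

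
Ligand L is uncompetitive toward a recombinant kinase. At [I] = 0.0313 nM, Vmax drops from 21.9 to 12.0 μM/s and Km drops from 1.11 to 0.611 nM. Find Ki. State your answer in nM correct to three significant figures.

Uncompetitive: Vmax,app = Vmax/α (and Km,app = Km/α) with α = 1 + [I]/Ki.
α = Vmax/Vmax,app = 21.9/12.0 = 1.825.
Since α = 1 + [I]/Ki, [I]/Ki = 1.825 − 1 = 0.8250 and Ki = 0.0313/0.8250 = 0.0379 nM.

0.0379 nM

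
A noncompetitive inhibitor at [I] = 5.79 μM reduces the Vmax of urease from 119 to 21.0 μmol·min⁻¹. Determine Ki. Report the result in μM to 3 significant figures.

Noncompetitive: Vmax,app = Vmax/α with α = 1 + [I]/Ki.
α = Vmax/Vmax,app = 119/21.0 = 5.667.
Since α = 1 + [I]/Ki, [I]/Ki = 5.667 − 1 = 4.667 and Ki = 5.79/4.667 = 1.24 μM.

1.24 μM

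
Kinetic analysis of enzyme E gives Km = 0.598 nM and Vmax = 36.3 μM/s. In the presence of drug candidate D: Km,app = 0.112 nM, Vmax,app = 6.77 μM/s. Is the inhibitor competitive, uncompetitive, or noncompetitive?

Both Km and Vmax decrease by the same factor (~5.36-fold) — characteristic of uncompetitive inhibition.

uncompetitive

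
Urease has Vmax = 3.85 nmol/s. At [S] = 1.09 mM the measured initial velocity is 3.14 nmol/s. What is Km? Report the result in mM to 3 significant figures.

0.246 mM

v/Vmax = 3.14/3.85 = 0.8156 = [S]/(Km+[S]).
So Km + [S] = [S]/0.8156 = 1.336 mM, giving Km = 1.336 − 1.09 = 0.246 mM.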